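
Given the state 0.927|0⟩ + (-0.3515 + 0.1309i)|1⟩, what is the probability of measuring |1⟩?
0.1407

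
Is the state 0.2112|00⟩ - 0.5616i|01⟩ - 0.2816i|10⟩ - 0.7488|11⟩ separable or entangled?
Separable

Writing the state as a|00⟩ + b|01⟩ + c|10⟩ + d|11⟩, it is a product state iff ad − bc = 0.
Here (a, b, c, d) = (0.2112, -0.5616i, -0.2816i, -0.7488): ad − bc = (0.2112)(-0.7488) − (-0.5616i)(-0.2816i) = 0, so the state is separable.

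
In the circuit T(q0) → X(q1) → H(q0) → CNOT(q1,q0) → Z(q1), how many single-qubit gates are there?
4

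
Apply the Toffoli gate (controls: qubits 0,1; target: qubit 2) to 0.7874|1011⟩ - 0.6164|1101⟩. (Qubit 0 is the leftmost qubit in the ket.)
0.7874|1011⟩ - 0.6164|1111⟩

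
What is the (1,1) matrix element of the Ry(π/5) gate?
0.9511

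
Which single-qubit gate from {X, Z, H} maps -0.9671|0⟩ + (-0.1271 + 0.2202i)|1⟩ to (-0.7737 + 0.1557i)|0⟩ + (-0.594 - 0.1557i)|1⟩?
H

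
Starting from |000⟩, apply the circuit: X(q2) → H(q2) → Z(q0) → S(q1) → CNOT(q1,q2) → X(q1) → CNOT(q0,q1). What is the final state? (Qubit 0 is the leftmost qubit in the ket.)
1/√2|010⟩ - 1/√2|011⟩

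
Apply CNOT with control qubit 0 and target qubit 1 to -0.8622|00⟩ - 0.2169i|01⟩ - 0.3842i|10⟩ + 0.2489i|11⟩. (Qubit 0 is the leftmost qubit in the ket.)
-0.8622|00⟩ - 0.2169i|01⟩ + 0.2489i|10⟩ - 0.3842i|11⟩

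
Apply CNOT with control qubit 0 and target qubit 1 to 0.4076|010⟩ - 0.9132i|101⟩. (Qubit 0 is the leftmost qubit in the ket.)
0.4076|010⟩ - 0.9132i|111⟩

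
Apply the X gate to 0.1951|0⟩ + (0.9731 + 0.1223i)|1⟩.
(0.9731 + 0.1223i)|0⟩ + 0.1951|1⟩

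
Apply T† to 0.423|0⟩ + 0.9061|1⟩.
0.423|0⟩ + (0.6407 - 0.6407i)|1⟩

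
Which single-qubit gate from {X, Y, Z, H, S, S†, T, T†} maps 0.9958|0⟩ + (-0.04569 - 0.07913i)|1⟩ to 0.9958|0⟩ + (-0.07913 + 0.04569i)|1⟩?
S†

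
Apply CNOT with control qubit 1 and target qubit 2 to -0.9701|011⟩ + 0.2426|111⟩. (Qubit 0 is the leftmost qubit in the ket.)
-0.9701|010⟩ + 0.2426|110⟩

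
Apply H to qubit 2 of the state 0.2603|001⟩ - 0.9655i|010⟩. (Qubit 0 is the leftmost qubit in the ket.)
0.1841|000⟩ - 0.1841|001⟩ - 0.6827i|010⟩ - 0.6827i|011⟩

H on qubit 2 mixes each pair of kets that differ only in qubit 2: amplitudes (a, b) of (|…0…⟩, |…1…⟩) become ((a + b)/√2, (a − b)/√2). Kets absent from the input have amplitude 0.
(|000⟩, |001⟩): (a, b) = (0, 0.2603) → (0.1841, -0.1841)
(|010⟩, |011⟩): (a, b) = (-0.9655i, 0) → (-0.6827i, -0.6827i)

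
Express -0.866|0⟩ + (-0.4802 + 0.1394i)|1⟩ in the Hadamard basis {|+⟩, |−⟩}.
(-0.9519 + 0.09857i)|+⟩ + (-0.2728 - 0.09857i)|−⟩

With |ψ⟩ = α|0⟩ + β|1⟩, the Hadamard-basis coefficients are ⟨+|ψ⟩ = (α + β)/√2 and ⟨−|ψ⟩ = (α − β)/√2.
Here α = -0.866, β = (-0.4802 + 0.1394i): (α + β)/√2 = (-0.9519 + 0.09857i), (α − β)/√2 = (-0.2728 - 0.09857i).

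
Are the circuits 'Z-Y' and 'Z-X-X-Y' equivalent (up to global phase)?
Yes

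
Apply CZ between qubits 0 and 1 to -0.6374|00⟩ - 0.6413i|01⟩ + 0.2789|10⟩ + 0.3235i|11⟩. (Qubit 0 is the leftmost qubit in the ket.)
-0.6374|00⟩ - 0.6413i|01⟩ + 0.2789|10⟩ - 0.3235i|11⟩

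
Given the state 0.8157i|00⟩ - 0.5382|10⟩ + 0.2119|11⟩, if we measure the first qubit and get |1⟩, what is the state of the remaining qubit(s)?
-0.9305|0⟩ + 0.3663|1⟩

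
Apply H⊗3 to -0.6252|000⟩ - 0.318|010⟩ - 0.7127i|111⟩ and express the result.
(-0.3335 - 0.252i)|000⟩ + (-0.3335 + 0.252i)|001⟩ + (-0.1086 + 0.252i)|010⟩ + (-0.1086 - 0.252i)|011⟩ + (-0.3335 + 0.252i)|100⟩ + (-0.3335 - 0.252i)|101⟩ + (-0.1086 - 0.252i)|110⟩ + (-0.1086 + 0.252i)|111⟩

H⊗3 gives amp(|y⟩) = (1/2√2) Σ_x (−1)^(x·y) amp(|x⟩), where x·y is the number of positions in which both x and y have a 1.
|000⟩: (-0.6252 - 0.318 - 0.7127i)/(2√2) = (-0.3335 - 0.252i)
|001⟩: (-0.6252 - 0.318 + 0.7127i)/(2√2) = (-0.3335 + 0.252i)
|010⟩: (-0.6252 + 0.318 + 0.7127i)/(2√2) = (-0.1086 + 0.252i)
|011⟩: (-0.6252 + 0.318 - 0.7127i)/(2√2) = (-0.1086 - 0.252i)
|100⟩: (-0.6252 - 0.318 + 0.7127i)/(2√2) = (-0.3335 + 0.252i)
|101⟩: (-0.6252 - 0.318 - 0.7127i)/(2√2) = (-0.3335 - 0.252i)
|110⟩: (-0.6252 + 0.318 - 0.7127i)/(2√2) = (-0.1086 - 0.252i)
|111⟩: (-0.6252 + 0.318 + 0.7127i)/(2√2) = (-0.1086 + 0.252i)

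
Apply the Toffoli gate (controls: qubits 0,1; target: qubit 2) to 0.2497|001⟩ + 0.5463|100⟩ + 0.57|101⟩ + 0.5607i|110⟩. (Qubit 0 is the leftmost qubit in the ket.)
0.2497|001⟩ + 0.5463|100⟩ + 0.57|101⟩ + 0.5607i|111⟩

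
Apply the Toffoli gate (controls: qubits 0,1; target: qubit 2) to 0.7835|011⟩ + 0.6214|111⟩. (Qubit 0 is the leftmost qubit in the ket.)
0.7835|011⟩ + 0.6214|110⟩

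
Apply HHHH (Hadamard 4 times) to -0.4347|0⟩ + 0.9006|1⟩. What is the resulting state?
-0.4347|0⟩ + 0.9006|1⟩

H² = I, so an even number of Hadamards cancels: H^4 = I and the state is unchanged.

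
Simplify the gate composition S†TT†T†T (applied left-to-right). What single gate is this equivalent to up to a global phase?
S†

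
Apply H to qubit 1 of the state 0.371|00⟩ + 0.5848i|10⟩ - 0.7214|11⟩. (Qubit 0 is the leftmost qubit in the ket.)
0.2623|00⟩ + 0.2623|01⟩ + (-0.5101 + 0.4135i)|10⟩ + (0.5101 + 0.4135i)|11⟩

H on qubit 1 mixes each pair of kets that differ only in qubit 1: amplitudes (a, b) of (|…0…⟩, |…1…⟩) become ((a + b)/√2, (a − b)/√2). Kets absent from the input have amplitude 0.
(|00⟩, |01⟩): (a, b) = (0.371, 0) → (0.2623, 0.2623)
(|10⟩, |11⟩): (a, b) = (0.5848i, -0.7214) → ((-0.5101 + 0.4135i), (0.5101 + 0.4135i))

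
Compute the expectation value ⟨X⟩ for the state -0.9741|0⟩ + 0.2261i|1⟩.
0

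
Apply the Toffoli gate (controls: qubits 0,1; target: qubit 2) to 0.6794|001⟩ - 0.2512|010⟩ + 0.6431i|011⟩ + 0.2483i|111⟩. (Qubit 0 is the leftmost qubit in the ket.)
0.6794|001⟩ - 0.2512|010⟩ + 0.6431i|011⟩ + 0.2483i|110⟩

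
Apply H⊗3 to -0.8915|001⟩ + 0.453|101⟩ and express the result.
-0.155|000⟩ + 0.155|001⟩ - 0.155|010⟩ + 0.155|011⟩ - 0.4754|100⟩ + 0.4754|101⟩ - 0.4754|110⟩ + 0.4754|111⟩

H⊗3 gives amp(|y⟩) = (1/2√2) Σ_x (−1)^(x·y) amp(|x⟩), where x·y is the number of positions in which both x and y have a 1.
|000⟩: (-0.8915 + 0.453)/(2√2) = -0.155
|001⟩: (0.8915 - 0.453)/(2√2) = 0.155
|010⟩: (-0.8915 + 0.453)/(2√2) = -0.155
|011⟩: (0.8915 - 0.453)/(2√2) = 0.155
|100⟩: (-0.8915 - 0.453)/(2√2) = -0.4754
|101⟩: (0.8915 + 0.453)/(2√2) = 0.4754
|110⟩: (-0.8915 - 0.453)/(2√2) = -0.4754
|111⟩: (0.8915 + 0.453)/(2√2) = 0.4754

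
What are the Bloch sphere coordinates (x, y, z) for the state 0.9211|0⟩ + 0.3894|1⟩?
(0.7174, 0, 0.6968)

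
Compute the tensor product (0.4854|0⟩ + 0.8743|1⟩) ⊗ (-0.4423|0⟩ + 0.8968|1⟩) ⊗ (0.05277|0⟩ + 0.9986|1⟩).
-0.01133|000⟩ - 0.2144|001⟩ + 0.02297|010⟩ + 0.4347|011⟩ - 0.02041|100⟩ - 0.3862|101⟩ + 0.04138|110⟩ + 0.783|111⟩

amp(|b₁b₂…⟩) = product of the factor amplitudes for bits b₁, b₂, …; only kets whose every factor amplitude is nonzero survive.
|000⟩: (0.4854)(-0.4423)(0.05277) = -0.01133
|001⟩: (0.4854)(-0.4423)(0.9986) = -0.2144
|010⟩: (0.4854)(0.8968)(0.05277) = 0.02297
|011⟩: (0.4854)(0.8968)(0.9986) = 0.4347
|100⟩: (0.8743)(-0.4423)(0.05277) = -0.02041
|101⟩: (0.8743)(-0.4423)(0.9986) = -0.3862
|110⟩: (0.8743)(0.8968)(0.05277) = 0.04138
|111⟩: (0.8743)(0.8968)(0.9986) = 0.783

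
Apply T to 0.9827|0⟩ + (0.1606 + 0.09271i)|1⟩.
0.9827|0⟩ + (0.04801 + 0.1791i)|1⟩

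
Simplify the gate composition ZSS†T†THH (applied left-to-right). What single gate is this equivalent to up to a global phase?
Z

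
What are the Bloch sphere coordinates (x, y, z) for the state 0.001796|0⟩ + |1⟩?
(0.003592, 0, -1)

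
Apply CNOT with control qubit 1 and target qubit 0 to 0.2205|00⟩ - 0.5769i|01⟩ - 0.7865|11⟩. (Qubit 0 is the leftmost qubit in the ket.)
0.2205|00⟩ - 0.7865|01⟩ - 0.5769i|11⟩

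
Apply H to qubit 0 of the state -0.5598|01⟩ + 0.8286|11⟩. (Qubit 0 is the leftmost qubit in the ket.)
0.1901|01⟩ - 0.9817|11⟩

H on qubit 0 mixes each pair of kets that differ only in qubit 0: amplitudes (a, b) of (|…0…⟩, |…1…⟩) become ((a + b)/√2, (a − b)/√2). Kets absent from the input have amplitude 0.
(|01⟩, |11⟩): (a, b) = (-0.5598, 0.8286) → (0.1901, -0.9817)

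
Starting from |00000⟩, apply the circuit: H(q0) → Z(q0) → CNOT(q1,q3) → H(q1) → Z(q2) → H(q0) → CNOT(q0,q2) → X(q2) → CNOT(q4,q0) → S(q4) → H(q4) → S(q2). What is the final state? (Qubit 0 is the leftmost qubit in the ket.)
1/2|10000⟩ + 1/2|10001⟩ + 1/2|11000⟩ + 1/2|11001⟩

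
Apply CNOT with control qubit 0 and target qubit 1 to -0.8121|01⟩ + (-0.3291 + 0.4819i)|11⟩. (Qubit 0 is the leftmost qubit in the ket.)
-0.8121|01⟩ + (-0.3291 + 0.4819i)|10⟩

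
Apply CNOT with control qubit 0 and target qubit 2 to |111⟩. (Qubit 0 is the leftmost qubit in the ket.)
|110⟩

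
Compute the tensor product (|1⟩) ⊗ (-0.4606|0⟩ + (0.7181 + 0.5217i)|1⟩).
-0.4606|10⟩ + (0.7181 + 0.5217i)|11⟩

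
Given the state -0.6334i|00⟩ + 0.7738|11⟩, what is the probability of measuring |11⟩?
0.5988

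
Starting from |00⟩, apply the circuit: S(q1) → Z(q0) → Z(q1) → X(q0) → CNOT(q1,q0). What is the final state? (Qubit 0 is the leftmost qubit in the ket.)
|10⟩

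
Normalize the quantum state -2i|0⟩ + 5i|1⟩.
-0.3714i|0⟩ + 0.9285i|1⟩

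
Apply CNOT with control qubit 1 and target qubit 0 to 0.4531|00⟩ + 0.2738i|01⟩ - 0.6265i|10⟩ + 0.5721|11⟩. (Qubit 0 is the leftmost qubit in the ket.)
0.4531|00⟩ + 0.5721|01⟩ - 0.6265i|10⟩ + 0.2738i|11⟩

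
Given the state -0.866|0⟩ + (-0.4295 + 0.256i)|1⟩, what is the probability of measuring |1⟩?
0.25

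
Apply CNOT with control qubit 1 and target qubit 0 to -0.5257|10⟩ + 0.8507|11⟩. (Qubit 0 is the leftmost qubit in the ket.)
0.8507|01⟩ - 0.5257|10⟩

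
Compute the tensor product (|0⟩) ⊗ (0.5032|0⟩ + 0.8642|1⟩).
0.5032|00⟩ + 0.8642|01⟩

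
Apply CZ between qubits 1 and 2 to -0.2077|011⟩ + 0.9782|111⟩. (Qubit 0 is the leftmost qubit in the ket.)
0.2077|011⟩ - 0.9782|111⟩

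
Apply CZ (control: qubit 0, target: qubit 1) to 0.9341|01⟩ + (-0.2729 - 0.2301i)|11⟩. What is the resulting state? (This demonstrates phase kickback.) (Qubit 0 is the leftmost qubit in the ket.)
0.9341|01⟩ + (0.2729 + 0.2301i)|11⟩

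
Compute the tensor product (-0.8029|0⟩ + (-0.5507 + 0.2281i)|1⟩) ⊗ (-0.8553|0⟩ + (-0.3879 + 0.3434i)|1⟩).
0.6867|00⟩ + (0.3114 - 0.2757i)|01⟩ + (0.471 - 0.1951i)|10⟩ + (0.1353 - 0.2776i)|11⟩

amp(|b₁b₂…⟩) = product of the factor amplitudes for bits b₁, b₂, …; only kets whose every factor amplitude is nonzero survive.
|00⟩: (-0.8029)(-0.8553) = 0.6867
|01⟩: (-0.8029)(-0.3879 + 0.3434i) = (0.3114 - 0.2757i)
|10⟩: (-0.5507 + 0.2281i)(-0.8553) = (0.471 - 0.1951i)
|11⟩: (-0.5507 + 0.2281i)(-0.3879 + 0.3434i) = (0.1353 - 0.2776i)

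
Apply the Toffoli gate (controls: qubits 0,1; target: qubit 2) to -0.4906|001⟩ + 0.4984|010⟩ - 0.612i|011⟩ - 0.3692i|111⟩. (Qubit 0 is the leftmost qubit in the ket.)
-0.4906|001⟩ + 0.4984|010⟩ - 0.612i|011⟩ - 0.3692i|110⟩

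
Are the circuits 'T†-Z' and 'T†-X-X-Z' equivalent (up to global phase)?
Yes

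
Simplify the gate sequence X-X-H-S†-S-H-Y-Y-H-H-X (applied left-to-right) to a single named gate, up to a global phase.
X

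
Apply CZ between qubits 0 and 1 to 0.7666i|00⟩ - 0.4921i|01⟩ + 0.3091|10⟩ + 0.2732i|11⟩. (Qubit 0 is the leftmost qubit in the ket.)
0.7666i|00⟩ - 0.4921i|01⟩ + 0.3091|10⟩ - 0.2732i|11⟩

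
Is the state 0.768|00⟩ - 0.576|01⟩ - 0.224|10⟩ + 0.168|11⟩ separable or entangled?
Separable

Writing the state as a|00⟩ + b|01⟩ + c|10⟩ + d|11⟩, it is a product state iff ad − bc = 0.
Here (a, b, c, d) = (0.768, -0.576, -0.224, 0.168): ad − bc = (0.768)(0.168) − (-0.576)(-0.224) = 0, so the state is separable.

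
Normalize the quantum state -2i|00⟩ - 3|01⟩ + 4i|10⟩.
-0.3714i|00⟩ - 0.5571|01⟩ + 0.7428i|10⟩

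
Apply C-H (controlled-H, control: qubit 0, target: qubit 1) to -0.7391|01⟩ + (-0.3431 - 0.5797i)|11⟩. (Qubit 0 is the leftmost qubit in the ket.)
-0.7391|01⟩ + (-0.2426 - 0.4099i)|10⟩ + (0.2426 + 0.4099i)|11⟩

C-H leaves the control-|0⟩ kets |00⟩, |01⟩ unchanged and applies H to qubit 1 on the control-|1⟩ pair (|10⟩, |11⟩).
H = [[1/√2, 1/√2], [1/√2, -1/√2]].
With a = amp(|10⟩) = 0 and b = amp(|11⟩) = (-0.3431 - 0.5797i):
new amp(|10⟩) = (1/√2)·a + (1/√2)·b = (-0.2426 - 0.4099i)
new amp(|11⟩) = (1/√2)·a + (-1/√2)·b = (0.2426 + 0.4099i)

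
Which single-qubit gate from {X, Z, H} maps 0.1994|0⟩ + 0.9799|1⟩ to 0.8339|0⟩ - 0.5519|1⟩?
H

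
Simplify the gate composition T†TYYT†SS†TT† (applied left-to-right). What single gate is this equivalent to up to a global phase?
T†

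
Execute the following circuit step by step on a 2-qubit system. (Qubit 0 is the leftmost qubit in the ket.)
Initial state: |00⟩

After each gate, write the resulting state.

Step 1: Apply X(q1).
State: |01⟩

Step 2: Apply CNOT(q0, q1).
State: |01⟩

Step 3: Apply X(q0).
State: |11⟩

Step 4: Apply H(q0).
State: 1/√2|01⟩ - 1/√2|11⟩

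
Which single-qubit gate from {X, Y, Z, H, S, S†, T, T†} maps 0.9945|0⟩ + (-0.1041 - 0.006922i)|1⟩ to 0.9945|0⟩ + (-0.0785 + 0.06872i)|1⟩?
T†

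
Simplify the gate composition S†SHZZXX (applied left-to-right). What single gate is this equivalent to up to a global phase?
H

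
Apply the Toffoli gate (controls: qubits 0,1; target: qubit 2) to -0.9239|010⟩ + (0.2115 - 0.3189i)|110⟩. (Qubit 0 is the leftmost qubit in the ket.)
-0.9239|010⟩ + (0.2115 - 0.3189i)|111⟩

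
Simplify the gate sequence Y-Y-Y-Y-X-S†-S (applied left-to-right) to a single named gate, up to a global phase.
X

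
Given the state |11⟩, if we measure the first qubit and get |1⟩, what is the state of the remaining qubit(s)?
|1⟩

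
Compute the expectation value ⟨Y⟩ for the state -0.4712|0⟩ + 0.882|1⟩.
0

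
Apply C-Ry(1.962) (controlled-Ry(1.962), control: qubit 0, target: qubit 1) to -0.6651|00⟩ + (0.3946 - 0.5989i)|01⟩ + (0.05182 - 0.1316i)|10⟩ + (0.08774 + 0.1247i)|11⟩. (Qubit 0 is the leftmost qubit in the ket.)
-0.6651|00⟩ + (0.3946 - 0.5989i)|01⟩ + (-0.04409 - 0.1768i)|10⟩ + (0.09187 - 0.04001i)|11⟩

C-Ry(1.962) leaves the control-|0⟩ kets |00⟩, |01⟩ unchanged and applies Ry(1.962) to qubit 1 on the control-|1⟩ pair (|10⟩, |11⟩).
Ry(1.962) = [[cos(θ/2), −sin(θ/2)], [sin(θ/2), cos(θ/2)]]; θ = 1.962, cos(θ/2) ≈ 0.556192, sin(θ/2) ≈ 0.831054.
With a = amp(|10⟩) = (0.05182 - 0.1316i) and b = amp(|11⟩) = (0.08774 + 0.1247i):
new amp(|10⟩) = (0.556192)·a + (-0.831054)·b = (-0.04409 - 0.1768i)
new amp(|11⟩) = (0.831054)·a + (0.556192)·b = (0.09187 - 0.04001i)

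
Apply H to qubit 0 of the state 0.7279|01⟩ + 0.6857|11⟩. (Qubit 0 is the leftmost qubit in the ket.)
0.9996|01⟩ + 0.02984|11⟩

H on qubit 0 mixes each pair of kets that differ only in qubit 0: amplitudes (a, b) of (|…0…⟩, |…1…⟩) become ((a + b)/√2, (a − b)/√2). Kets absent from the input have amplitude 0.
(|01⟩, |11⟩): (a, b) = (0.7279, 0.6857) → (0.9996, 0.02984)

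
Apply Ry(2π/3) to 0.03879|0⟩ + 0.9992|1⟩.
-0.8459|0⟩ + 0.5332|1⟩

Ry(2π/3) = [[cos(θ/2), −sin(θ/2)], [sin(θ/2), cos(θ/2)]]; θ = 2π/3, cos(θ/2) ≈ 0.5, sin(θ/2) ≈ 0.866025.
With a = amp(|0⟩) = 0.03879 and b = amp(|1⟩) = 0.9992:
new amp(|0⟩) = (0.5)·a + (-0.866025)·b = -0.8459
new amp(|1⟩) = (0.866025)·a + (0.5)·b = 0.5332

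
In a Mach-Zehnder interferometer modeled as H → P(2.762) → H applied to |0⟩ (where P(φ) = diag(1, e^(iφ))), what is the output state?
(0.03559 + 0.1853i)|0⟩ + (0.9644 - 0.1853i)|1⟩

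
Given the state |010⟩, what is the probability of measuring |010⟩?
1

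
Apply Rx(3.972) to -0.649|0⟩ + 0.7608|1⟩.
(0.2618 - 0.6962i)|0⟩ + (-0.3069 + 0.5939i)|1⟩

Rx(3.972) = [[cos(θ/2), −i·sin(θ/2)], [−i·sin(θ/2), cos(θ/2)]]; θ = 3.972, cos(θ/2) ≈ -0.403376, sin(θ/2) ≈ 0.915034.
With a = amp(|0⟩) = -0.649 and b = amp(|1⟩) = 0.7608:
new amp(|0⟩) = (-0.403376)·a + (-0.915034i)·b = (0.2618 - 0.6962i)
new amp(|1⟩) = (-0.915034i)·a + (-0.403376)·b = (-0.3069 + 0.5939i)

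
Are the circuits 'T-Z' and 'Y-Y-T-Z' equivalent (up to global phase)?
Yes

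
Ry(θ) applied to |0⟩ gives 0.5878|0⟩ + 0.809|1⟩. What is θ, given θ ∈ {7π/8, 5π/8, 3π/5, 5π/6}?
3π/5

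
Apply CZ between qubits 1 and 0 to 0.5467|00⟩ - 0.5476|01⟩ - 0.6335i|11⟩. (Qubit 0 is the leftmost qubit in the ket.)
0.5467|00⟩ - 0.5476|01⟩ + 0.6335i|11⟩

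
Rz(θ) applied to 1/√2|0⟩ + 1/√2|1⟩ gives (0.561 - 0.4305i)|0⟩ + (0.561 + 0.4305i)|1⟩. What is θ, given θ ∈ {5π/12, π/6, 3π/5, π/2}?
5π/12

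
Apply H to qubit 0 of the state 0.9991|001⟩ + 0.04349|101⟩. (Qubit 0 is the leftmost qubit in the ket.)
0.7372|001⟩ + 0.6757|101⟩

H on qubit 0 mixes each pair of kets that differ only in qubit 0: amplitudes (a, b) of (|…0…⟩, |…1…⟩) become ((a + b)/√2, (a − b)/√2). Kets absent from the input have amplitude 0.
(|001⟩, |101⟩): (a, b) = (0.9991, 0.04349) → (0.7372, 0.6757)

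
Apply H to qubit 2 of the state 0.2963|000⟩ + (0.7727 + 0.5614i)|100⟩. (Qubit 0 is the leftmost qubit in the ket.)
0.2095|000⟩ + 0.2095|001⟩ + (0.5464 + 0.397i)|100⟩ + (0.5464 + 0.397i)|101⟩

H on qubit 2 mixes each pair of kets that differ only in qubit 2: amplitudes (a, b) of (|…0…⟩, |…1…⟩) become ((a + b)/√2, (a − b)/√2). Kets absent from the input have amplitude 0.
(|000⟩, |001⟩): (a, b) = (0.2963, 0) → (0.2095, 0.2095)
(|100⟩, |101⟩): (a, b) = ((0.7727 + 0.5614i), 0) → ((0.5464 + 0.397i), (0.5464 + 0.397i))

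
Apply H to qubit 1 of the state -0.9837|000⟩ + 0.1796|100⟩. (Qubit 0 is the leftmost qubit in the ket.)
-0.6956|000⟩ - 0.6956|010⟩ + 0.127|100⟩ + 0.127|110⟩

H on qubit 1 mixes each pair of kets that differ only in qubit 1: amplitudes (a, b) of (|…0…⟩, |…1…⟩) become ((a + b)/√2, (a − b)/√2). Kets absent from the input have amplitude 0.
(|000⟩, |010⟩): (a, b) = (-0.9837, 0) → (-0.6956, -0.6956)
(|100⟩, |110⟩): (a, b) = (0.1796, 0) → (0.127, 0.127)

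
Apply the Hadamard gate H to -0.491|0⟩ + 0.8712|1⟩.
0.2688|0⟩ - 0.9632|1⟩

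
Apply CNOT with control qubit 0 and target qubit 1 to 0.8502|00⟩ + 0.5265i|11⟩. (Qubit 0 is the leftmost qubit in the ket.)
0.8502|00⟩ + 0.5265i|10⟩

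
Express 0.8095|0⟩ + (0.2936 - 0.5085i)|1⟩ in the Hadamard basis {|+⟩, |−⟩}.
(0.78 - 0.3596i)|+⟩ + (0.3648 + 0.3596i)|−⟩

With |ψ⟩ = α|0⟩ + β|1⟩, the Hadamard-basis coefficients are ⟨+|ψ⟩ = (α + β)/√2 and ⟨−|ψ⟩ = (α − β)/√2.
Here α = 0.8095, β = (0.2936 - 0.5085i): (α + β)/√2 = (0.78 - 0.3596i), (α − β)/√2 = (0.3648 + 0.3596i).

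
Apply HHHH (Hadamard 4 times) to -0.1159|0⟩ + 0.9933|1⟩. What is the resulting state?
-0.1159|0⟩ + 0.9933|1⟩

H² = I, so an even number of Hadamards cancels: H^4 = I and the state is unchanged.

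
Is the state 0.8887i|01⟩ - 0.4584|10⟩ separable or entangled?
Entangled

Writing the state as a|00⟩ + b|01⟩ + c|10⟩ + d|11⟩, it is a product state iff ad − bc = 0.
Here (a, b, c, d) = (0, 0.8887i, -0.4584, 0): ad − bc = (0)(0) − (0.8887i)(-0.4584) = 0.4074i ≠ 0, so the state is entangled.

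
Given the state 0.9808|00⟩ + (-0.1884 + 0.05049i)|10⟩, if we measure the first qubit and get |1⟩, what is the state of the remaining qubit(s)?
(-0.9659 + 0.2589i)|0⟩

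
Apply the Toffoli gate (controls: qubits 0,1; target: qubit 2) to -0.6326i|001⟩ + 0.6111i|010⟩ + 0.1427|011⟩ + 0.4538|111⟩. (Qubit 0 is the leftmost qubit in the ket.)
-0.6326i|001⟩ + 0.6111i|010⟩ + 0.1427|011⟩ + 0.4538|110⟩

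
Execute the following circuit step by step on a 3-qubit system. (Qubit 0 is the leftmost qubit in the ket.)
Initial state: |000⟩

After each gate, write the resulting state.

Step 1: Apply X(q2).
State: |001⟩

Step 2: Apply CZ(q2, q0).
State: |001⟩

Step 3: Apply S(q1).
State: |001⟩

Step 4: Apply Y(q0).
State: i|101⟩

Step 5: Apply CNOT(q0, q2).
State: i|100⟩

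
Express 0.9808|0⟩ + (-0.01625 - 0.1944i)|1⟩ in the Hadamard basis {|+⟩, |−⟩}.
(0.682 - 0.1375i)|+⟩ + (0.705 + 0.1375i)|−⟩

With |ψ⟩ = α|0⟩ + β|1⟩, the Hadamard-basis coefficients are ⟨+|ψ⟩ = (α + β)/√2 and ⟨−|ψ⟩ = (α − β)/√2.
Here α = 0.9808, β = (-0.01625 - 0.1944i): (α + β)/√2 = (0.682 - 0.1375i), (α − β)/√2 = (0.705 + 0.1375i).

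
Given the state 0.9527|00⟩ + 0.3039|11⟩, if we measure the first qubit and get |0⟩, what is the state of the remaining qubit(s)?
|0⟩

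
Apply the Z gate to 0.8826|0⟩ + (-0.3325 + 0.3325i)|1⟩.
0.8826|0⟩ + (0.3325 - 0.3325i)|1⟩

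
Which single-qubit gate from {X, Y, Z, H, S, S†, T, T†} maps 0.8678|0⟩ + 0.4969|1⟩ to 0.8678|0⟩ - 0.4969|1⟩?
Z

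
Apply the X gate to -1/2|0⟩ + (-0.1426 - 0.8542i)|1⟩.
(-0.1426 - 0.8542i)|0⟩ - 1/2|1⟩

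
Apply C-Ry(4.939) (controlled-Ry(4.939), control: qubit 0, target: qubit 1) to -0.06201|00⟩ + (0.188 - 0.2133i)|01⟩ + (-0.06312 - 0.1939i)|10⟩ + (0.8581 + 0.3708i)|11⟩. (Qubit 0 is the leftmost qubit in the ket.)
-0.06201|00⟩ + (0.188 - 0.2133i)|01⟩ + (-0.4849 - 0.07914i)|10⟩ + (-0.7108 - 0.4109i)|11⟩

C-Ry(4.939) leaves the control-|0⟩ kets |00⟩, |01⟩ unchanged and applies Ry(4.939) to qubit 1 on the control-|1⟩ pair (|10⟩, |11⟩).
Ry(4.939) = [[cos(θ/2), −sin(θ/2)], [sin(θ/2), cos(θ/2)]]; θ = 4.939, cos(θ/2) ≈ -0.78252, sin(θ/2) ≈ 0.622625.
With a = amp(|10⟩) = (-0.06312 - 0.1939i) and b = amp(|11⟩) = (0.8581 + 0.3708i):
new amp(|10⟩) = (-0.78252)·a + (-0.622625)·b = (-0.4849 - 0.07914i)
new amp(|11⟩) = (0.622625)·a + (-0.78252)·b = (-0.7108 - 0.4109i)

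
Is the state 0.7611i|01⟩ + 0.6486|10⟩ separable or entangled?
Entangled

Writing the state as a|00⟩ + b|01⟩ + c|10⟩ + d|11⟩, it is a product state iff ad − bc = 0.
Here (a, b, c, d) = (0, 0.7611i, 0.6486, 0): ad − bc = (0)(0) − (0.7611i)(0.6486) = -0.4936i ≠ 0, so the state is entangled.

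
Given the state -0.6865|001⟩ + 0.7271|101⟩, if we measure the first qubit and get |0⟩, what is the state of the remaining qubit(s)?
-|01⟩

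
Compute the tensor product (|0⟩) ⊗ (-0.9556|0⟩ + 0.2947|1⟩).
-0.9556|00⟩ + 0.2947|01⟩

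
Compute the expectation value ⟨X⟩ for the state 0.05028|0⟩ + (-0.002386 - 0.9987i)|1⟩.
-0.0002399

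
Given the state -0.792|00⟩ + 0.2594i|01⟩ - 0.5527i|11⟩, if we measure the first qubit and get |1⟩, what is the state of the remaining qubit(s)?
-i|1⟩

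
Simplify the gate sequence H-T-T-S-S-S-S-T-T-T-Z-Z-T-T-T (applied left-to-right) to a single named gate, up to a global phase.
H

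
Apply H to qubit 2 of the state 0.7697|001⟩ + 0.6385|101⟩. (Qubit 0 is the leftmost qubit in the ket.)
0.5443|000⟩ - 0.5443|001⟩ + 0.4515|100⟩ - 0.4515|101⟩

H on qubit 2 mixes each pair of kets that differ only in qubit 2: amplitudes (a, b) of (|…0…⟩, |…1…⟩) become ((a + b)/√2, (a − b)/√2). Kets absent from the input have amplitude 0.
(|000⟩, |001⟩): (a, b) = (0, 0.7697) → (0.5443, -0.5443)
(|100⟩, |101⟩): (a, b) = (0, 0.6385) → (0.4515, -0.4515)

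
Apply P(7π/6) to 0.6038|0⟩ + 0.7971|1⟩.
0.6038|0⟩ + (-0.6903 - 0.3986i)|1⟩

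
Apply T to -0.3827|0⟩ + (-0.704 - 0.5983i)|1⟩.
-0.3827|0⟩ + (-0.07474 - 0.9209i)|1⟩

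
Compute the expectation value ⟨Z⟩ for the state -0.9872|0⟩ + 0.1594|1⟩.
0.9492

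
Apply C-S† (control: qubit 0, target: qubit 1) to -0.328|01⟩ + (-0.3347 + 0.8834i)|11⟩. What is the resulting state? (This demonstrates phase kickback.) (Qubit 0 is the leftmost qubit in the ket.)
-0.328|01⟩ + (0.8834 + 0.3347i)|11⟩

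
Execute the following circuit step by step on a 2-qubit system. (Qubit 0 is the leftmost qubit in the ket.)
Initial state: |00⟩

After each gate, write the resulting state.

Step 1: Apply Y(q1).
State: i|01⟩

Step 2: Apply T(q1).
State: (-1/√2 + (1/√2)i)|01⟩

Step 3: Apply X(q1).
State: (-1/√2 + (1/√2)i)|00⟩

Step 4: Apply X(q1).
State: (-1/√2 + (1/√2)i)|01⟩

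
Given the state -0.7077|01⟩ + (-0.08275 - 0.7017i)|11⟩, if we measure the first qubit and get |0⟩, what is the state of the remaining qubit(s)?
-|1⟩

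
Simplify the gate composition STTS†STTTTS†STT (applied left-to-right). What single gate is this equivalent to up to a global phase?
S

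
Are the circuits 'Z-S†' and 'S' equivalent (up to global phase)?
Yes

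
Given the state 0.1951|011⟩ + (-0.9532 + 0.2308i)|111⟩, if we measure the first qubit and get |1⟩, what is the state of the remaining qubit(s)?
(-0.9719 + 0.2353i)|11⟩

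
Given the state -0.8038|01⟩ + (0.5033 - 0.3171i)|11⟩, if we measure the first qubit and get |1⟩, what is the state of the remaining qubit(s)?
(0.8461 - 0.5331i)|1⟩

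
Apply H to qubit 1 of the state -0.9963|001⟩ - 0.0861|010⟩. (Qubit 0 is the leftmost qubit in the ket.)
-0.06088|000⟩ - 0.7045|001⟩ + 0.06088|010⟩ - 0.7045|011⟩

H on qubit 1 mixes each pair of kets that differ only in qubit 1: amplitudes (a, b) of (|…0…⟩, |…1…⟩) become ((a + b)/√2, (a − b)/√2). Kets absent from the input have amplitude 0.
(|000⟩, |010⟩): (a, b) = (0, -0.0861) → (-0.06088, 0.06088)
(|001⟩, |011⟩): (a, b) = (-0.9963, 0) → (-0.7045, -0.7045)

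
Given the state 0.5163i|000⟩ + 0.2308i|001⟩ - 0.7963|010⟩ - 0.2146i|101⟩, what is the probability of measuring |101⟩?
0.04605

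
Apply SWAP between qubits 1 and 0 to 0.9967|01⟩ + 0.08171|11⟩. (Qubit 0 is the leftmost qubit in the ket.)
0.9967|10⟩ + 0.08171|11⟩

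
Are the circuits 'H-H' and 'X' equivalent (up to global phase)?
No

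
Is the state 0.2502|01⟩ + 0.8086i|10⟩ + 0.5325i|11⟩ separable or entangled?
Entangled

Writing the state as a|00⟩ + b|01⟩ + c|10⟩ + d|11⟩, it is a product state iff ad − bc = 0.
Here (a, b, c, d) = (0, 0.2502, 0.8086i, 0.5325i): ad − bc = (0)(0.5325i) − (0.2502)(0.8086i) = -0.2023i ≠ 0, so the state is entangled.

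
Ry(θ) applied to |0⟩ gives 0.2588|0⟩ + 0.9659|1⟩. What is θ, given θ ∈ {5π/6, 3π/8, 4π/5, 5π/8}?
5π/6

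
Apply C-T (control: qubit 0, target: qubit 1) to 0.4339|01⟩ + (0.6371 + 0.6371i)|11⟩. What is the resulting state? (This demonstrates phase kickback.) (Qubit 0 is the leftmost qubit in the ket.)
0.4339|01⟩ + 0.901i|11⟩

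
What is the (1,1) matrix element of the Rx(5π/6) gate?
0.2588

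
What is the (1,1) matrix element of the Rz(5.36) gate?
(-0.8953 + 0.4454i)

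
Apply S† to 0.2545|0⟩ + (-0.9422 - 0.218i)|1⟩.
0.2545|0⟩ + (-0.218 + 0.9422i)|1⟩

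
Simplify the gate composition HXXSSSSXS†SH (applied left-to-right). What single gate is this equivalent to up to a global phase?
Z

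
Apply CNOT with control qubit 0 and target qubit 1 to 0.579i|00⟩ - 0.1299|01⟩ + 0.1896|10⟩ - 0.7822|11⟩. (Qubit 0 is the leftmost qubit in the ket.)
0.579i|00⟩ - 0.1299|01⟩ - 0.7822|10⟩ + 0.1896|11⟩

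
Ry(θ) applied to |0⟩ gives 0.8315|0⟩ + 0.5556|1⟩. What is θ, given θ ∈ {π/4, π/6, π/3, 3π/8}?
3π/8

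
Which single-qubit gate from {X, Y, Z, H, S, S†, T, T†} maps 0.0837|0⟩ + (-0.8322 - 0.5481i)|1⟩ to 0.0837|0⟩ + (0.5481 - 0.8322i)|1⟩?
S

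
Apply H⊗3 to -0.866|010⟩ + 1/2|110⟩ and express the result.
-0.1294|000⟩ - 0.1294|001⟩ + 0.1294|010⟩ + 0.1294|011⟩ - 0.483|100⟩ - 0.483|101⟩ + 0.483|110⟩ + 0.483|111⟩

H⊗3 gives amp(|y⟩) = (1/2√2) Σ_x (−1)^(x·y) amp(|x⟩), where x·y is the number of positions in which both x and y have a 1.
|000⟩: (-0.866 + 1/2)/(2√2) = -0.1294
|001⟩: (-0.866 + 1/2)/(2√2) = -0.1294
|010⟩: (0.866 - 1/2)/(2√2) = 0.1294
|011⟩: (0.866 - 1/2)/(2√2) = 0.1294
|100⟩: (-0.866 - 1/2)/(2√2) = -0.483
|101⟩: (-0.866 - 1/2)/(2√2) = -0.483
|110⟩: (0.866 + 1/2)/(2√2) = 0.483
|111⟩: (0.866 + 1/2)/(2√2) = 0.483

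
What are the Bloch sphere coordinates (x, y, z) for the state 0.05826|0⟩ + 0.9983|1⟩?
(0.1163, 0, -0.9932)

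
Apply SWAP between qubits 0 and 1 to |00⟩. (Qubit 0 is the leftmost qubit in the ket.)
|00⟩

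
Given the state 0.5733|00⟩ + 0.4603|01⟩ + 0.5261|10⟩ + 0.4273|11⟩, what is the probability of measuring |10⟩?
0.2768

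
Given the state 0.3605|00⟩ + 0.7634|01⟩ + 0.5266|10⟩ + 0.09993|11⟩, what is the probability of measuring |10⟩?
0.2773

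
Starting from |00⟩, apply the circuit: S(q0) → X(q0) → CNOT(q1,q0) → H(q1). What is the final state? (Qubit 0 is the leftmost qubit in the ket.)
1/√2|10⟩ + 1/√2|11⟩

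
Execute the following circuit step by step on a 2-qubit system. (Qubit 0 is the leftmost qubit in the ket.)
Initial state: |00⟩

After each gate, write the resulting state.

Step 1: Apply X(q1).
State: |01⟩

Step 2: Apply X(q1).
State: |00⟩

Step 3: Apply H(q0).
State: 1/√2|00⟩ + 1/√2|10⟩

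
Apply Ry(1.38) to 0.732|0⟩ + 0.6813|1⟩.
0.1309|0⟩ + 0.9914|1⟩

Ry(1.38) = [[cos(θ/2), −sin(θ/2)], [sin(θ/2), cos(θ/2)]]; θ = 1.38, cos(θ/2) ≈ 0.771246, sin(θ/2) ≈ 0.636537.
With a = amp(|0⟩) = 0.732 and b = amp(|1⟩) = 0.6813:
new amp(|0⟩) = (0.771246)·a + (-0.636537)·b = 0.1309
new amp(|1⟩) = (0.636537)·a + (0.771246)·b = 0.9914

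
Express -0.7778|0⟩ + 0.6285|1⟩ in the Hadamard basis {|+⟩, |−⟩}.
-0.1056|+⟩ - 0.9944|−⟩

With |ψ⟩ = α|0⟩ + β|1⟩, the Hadamard-basis coefficients are ⟨+|ψ⟩ = (α + β)/√2 and ⟨−|ψ⟩ = (α − β)/√2.
Here α = -0.7778, β = 0.6285: (α + β)/√2 = -0.1056, (α − β)/√2 = -0.9944.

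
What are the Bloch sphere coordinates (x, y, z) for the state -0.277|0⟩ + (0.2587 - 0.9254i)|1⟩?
(-0.1433, 0.5127, -0.8466)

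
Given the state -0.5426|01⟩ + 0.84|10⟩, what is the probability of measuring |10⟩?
0.7056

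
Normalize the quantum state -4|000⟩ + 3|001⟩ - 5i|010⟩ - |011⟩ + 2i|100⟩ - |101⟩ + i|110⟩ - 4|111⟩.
-0.4682|000⟩ + 0.3511|001⟩ - 0.5852i|010⟩ - 0.117|011⟩ + 0.2341i|100⟩ - 0.117|101⟩ + 0.117i|110⟩ - 0.4682|111⟩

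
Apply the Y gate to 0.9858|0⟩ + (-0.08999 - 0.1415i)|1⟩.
(-0.1415 + 0.08999i)|0⟩ + 0.9858i|1⟩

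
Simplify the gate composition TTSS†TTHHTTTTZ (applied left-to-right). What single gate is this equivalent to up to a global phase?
Z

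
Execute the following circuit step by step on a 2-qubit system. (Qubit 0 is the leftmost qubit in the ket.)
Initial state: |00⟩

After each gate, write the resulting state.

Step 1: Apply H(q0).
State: 1/√2|00⟩ + 1/√2|10⟩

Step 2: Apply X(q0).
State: 1/√2|00⟩ + 1/√2|10⟩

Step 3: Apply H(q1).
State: 1/2|00⟩ + 1/2|01⟩ + 1/2|10⟩ + 1/2|11⟩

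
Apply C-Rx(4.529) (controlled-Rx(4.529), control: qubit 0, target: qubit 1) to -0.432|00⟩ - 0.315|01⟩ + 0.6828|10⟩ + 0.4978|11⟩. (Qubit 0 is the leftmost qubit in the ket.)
-0.432|00⟩ - 0.315|01⟩ + (-0.4366 - 0.3828i)|10⟩ + (-0.3183 - 0.525i)|11⟩

C-Rx(4.529) leaves the control-|0⟩ kets |00⟩, |01⟩ unchanged and applies Rx(4.529) to qubit 1 on the control-|1⟩ pair (|10⟩, |11⟩).
Rx(4.529) = [[cos(θ/2), −i·sin(θ/2)], [−i·sin(θ/2), cos(θ/2)]]; θ = 4.529, cos(θ/2) ≈ -0.639389, sin(θ/2) ≈ 0.768883.
With a = amp(|10⟩) = 0.6828 and b = amp(|11⟩) = 0.4978:
new amp(|10⟩) = (-0.639389)·a + (-0.768883i)·b = (-0.4366 - 0.3828i)
new amp(|11⟩) = (-0.768883i)·a + (-0.639389)·b = (-0.3183 - 0.525i)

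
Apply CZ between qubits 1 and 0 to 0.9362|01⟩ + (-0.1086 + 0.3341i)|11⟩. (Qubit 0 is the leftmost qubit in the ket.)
0.9362|01⟩ + (0.1086 - 0.3341i)|11⟩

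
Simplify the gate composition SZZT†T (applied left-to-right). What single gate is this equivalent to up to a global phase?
S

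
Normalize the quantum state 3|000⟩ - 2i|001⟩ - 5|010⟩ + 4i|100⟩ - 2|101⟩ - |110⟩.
0.3906|000⟩ - 0.2604i|001⟩ - 0.6509|010⟩ + 0.5208i|100⟩ - 0.2604|101⟩ - 0.1302|110⟩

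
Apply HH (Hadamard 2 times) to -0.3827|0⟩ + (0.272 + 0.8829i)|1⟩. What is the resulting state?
-0.3827|0⟩ + (0.272 + 0.8829i)|1⟩

H² = I, so an even number of Hadamards cancels: H^2 = I and the state is unchanged.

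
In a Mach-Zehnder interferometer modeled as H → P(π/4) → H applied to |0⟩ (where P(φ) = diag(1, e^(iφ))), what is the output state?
(0.8536 + (1/√8)i)|0⟩ + (0.1464 - (1/√8)i)|1⟩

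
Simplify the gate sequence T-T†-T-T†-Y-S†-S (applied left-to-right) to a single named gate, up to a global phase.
Y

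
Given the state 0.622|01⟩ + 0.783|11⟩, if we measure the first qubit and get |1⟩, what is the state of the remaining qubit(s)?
|1⟩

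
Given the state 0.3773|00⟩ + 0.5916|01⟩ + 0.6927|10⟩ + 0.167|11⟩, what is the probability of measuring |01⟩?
0.35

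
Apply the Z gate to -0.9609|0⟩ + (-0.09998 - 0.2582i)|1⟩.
-0.9609|0⟩ + (0.09998 + 0.2582i)|1⟩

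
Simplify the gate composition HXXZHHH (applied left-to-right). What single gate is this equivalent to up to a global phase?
X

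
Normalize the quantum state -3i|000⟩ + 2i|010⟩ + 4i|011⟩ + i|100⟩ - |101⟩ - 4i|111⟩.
-0.4376i|000⟩ + 0.2917i|010⟩ + 0.5835i|011⟩ + 0.1459i|100⟩ - 0.1459|101⟩ - 0.5835i|111⟩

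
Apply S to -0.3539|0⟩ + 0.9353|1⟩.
-0.3539|0⟩ + 0.9353i|1⟩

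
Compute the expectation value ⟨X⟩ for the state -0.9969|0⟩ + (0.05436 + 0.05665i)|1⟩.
-0.1084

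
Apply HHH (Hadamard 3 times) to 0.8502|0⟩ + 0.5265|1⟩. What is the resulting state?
0.9735|0⟩ + 0.2289|1⟩

H² = I, so H^3 = H: a single Hadamard. With (a, b) = (0.8502, 0.5265), H gives ((a + b)/√2, (a − b)/√2) = (0.9735, 0.2289).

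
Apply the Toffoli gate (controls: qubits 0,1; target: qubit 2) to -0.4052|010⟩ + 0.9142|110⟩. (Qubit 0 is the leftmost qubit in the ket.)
-0.4052|010⟩ + 0.9142|111⟩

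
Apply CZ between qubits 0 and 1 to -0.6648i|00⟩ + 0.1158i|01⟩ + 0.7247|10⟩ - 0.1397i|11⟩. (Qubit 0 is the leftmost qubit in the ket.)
-0.6648i|00⟩ + 0.1158i|01⟩ + 0.7247|10⟩ + 0.1397i|11⟩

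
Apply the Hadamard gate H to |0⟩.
1/√2|0⟩ + 1/√2|1⟩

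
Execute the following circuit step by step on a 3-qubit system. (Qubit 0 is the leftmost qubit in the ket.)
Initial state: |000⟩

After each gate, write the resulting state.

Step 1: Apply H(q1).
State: 1/√2|000⟩ + 1/√2|010⟩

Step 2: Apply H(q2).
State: 1/2|000⟩ + 1/2|001⟩ + 1/2|010⟩ + 1/2|011⟩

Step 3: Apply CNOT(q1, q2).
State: 1/2|000⟩ + 1/2|001⟩ + 1/2|010⟩ + 1/2|011⟩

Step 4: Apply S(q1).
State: 1/2|000⟩ + 1/2|001⟩ + (1/2)i|010⟩ + (1/2)i|011⟩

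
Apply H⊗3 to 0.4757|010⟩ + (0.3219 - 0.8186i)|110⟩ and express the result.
(0.282 - 0.2894i)|000⟩ + (0.282 - 0.2894i)|001⟩ + (-0.282 + 0.2894i)|010⟩ + (-0.282 + 0.2894i)|011⟩ + (0.05438 + 0.2894i)|100⟩ + (0.05438 + 0.2894i)|101⟩ + (-0.05438 - 0.2894i)|110⟩ + (-0.05438 - 0.2894i)|111⟩

H⊗3 gives amp(|y⟩) = (1/2√2) Σ_x (−1)^(x·y) amp(|x⟩), where x·y is the number of positions in which both x and y have a 1.
|000⟩: (0.4757 + (0.3219 - 0.8186i))/(2√2) = (0.282 - 0.2894i)
|001⟩: (0.4757 + (0.3219 - 0.8186i))/(2√2) = (0.282 - 0.2894i)
|010⟩: (-0.4757 - (0.3219 - 0.8186i))/(2√2) = (-0.282 + 0.2894i)
|011⟩: (-0.4757 - (0.3219 - 0.8186i))/(2√2) = (-0.282 + 0.2894i)
|100⟩: (0.4757 - (0.3219 - 0.8186i))/(2√2) = (0.05438 + 0.2894i)
|101⟩: (0.4757 - (0.3219 - 0.8186i))/(2√2) = (0.05438 + 0.2894i)
|110⟩: (-0.4757 + (0.3219 - 0.8186i))/(2√2) = (-0.05438 - 0.2894i)
|111⟩: (-0.4757 + (0.3219 - 0.8186i))/(2√2) = (-0.05438 - 0.2894i)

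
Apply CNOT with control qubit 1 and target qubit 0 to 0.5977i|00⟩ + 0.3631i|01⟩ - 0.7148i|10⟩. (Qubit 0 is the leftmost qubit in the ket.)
0.5977i|00⟩ - 0.7148i|10⟩ + 0.3631i|11⟩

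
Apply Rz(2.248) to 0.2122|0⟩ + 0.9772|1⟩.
(0.09169 - 0.1914i)|0⟩ + (0.4222 + 0.8813i)|1⟩

Rz(2.248) = [[e^(−iθ/2), 0], [0, e^(iθ/2)]] with e^(±iθ/2) = cos(θ/2) ± i·sin(θ/2); θ = 2.248, cos(θ/2) ≈ 0.432079, sin(θ/2) ≈ 0.901836.
With a = amp(|0⟩) = 0.2122 and b = amp(|1⟩) = 0.9772:
new amp(|0⟩) = (0.432079 - 0.901836i)·a = (0.09169 - 0.1914i)
new amp(|1⟩) = (0.432079 + 0.901836i)·b = (0.4222 + 0.8813i)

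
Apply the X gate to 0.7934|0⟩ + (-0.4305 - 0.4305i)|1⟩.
(-0.4305 - 0.4305i)|0⟩ + 0.7934|1⟩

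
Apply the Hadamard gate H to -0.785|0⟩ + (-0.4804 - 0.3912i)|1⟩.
(-0.8948 - 0.2766i)|0⟩ + (-0.2154 + 0.2766i)|1⟩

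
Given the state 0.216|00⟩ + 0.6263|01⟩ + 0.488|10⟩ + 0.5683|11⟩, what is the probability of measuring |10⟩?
0.2381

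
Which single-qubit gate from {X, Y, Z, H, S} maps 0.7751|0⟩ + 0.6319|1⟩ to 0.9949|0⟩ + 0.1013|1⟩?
H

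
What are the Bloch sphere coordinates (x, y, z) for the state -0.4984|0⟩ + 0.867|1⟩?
(-0.8642, 0, -0.5033)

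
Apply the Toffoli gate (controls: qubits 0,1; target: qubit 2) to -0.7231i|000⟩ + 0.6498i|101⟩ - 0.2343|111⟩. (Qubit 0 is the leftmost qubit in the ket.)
-0.7231i|000⟩ + 0.6498i|101⟩ - 0.2343|110⟩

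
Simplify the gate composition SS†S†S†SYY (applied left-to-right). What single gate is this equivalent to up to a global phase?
S†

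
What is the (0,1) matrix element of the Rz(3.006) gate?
0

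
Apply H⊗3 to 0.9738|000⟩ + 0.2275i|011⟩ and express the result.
(0.3443 + 0.08043i)|000⟩ + (0.3443 - 0.08043i)|001⟩ + (0.3443 - 0.08043i)|010⟩ + (0.3443 + 0.08043i)|011⟩ + (0.3443 + 0.08043i)|100⟩ + (0.3443 - 0.08043i)|101⟩ + (0.3443 - 0.08043i)|110⟩ + (0.3443 + 0.08043i)|111⟩

H⊗3 gives amp(|y⟩) = (1/2√2) Σ_x (−1)^(x·y) amp(|x⟩), where x·y is the number of positions in which both x and y have a 1.
|000⟩: (0.9738 + 0.2275i)/(2√2) = (0.3443 + 0.08043i)
|001⟩: (0.9738 - 0.2275i)/(2√2) = (0.3443 - 0.08043i)
|010⟩: (0.9738 - 0.2275i)/(2√2) = (0.3443 - 0.08043i)
|011⟩: (0.9738 + 0.2275i)/(2√2) = (0.3443 + 0.08043i)
|100⟩: (0.9738 + 0.2275i)/(2√2) = (0.3443 + 0.08043i)
|101⟩: (0.9738 - 0.2275i)/(2√2) = (0.3443 - 0.08043i)
|110⟩: (0.9738 - 0.2275i)/(2√2) = (0.3443 - 0.08043i)
|111⟩: (0.9738 + 0.2275i)/(2√2) = (0.3443 + 0.08043i)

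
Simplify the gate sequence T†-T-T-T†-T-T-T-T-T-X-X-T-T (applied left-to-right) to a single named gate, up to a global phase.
T†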